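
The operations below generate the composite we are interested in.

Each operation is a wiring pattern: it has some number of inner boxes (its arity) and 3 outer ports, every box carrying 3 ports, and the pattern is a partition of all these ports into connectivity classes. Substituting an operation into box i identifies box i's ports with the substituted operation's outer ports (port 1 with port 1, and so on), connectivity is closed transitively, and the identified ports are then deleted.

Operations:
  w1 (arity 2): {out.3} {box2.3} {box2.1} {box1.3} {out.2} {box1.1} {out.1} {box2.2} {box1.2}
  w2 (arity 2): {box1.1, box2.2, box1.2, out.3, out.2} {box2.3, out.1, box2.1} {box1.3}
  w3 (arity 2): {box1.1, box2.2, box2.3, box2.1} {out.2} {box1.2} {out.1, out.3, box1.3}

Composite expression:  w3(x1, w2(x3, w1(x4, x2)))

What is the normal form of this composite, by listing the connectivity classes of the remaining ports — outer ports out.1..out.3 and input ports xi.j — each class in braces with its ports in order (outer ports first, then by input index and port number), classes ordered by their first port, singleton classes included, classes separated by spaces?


{out.1, out.3, x1.3} {out.2} {x1.1, x3.1, x3.2} {x1.2} {x2.1} {x2.2} {x2.3} {x3.3} {x4.1} {x4.2} {x4.3}

Reachability decides: close wires over w3-identified ports.
stage w1: inputs (x4, x2), connectivity {out.1} {out.2} {out.3} {x2.1} {x2.2} {x2.3} {x4.1} {x4.2} {x4.3}, out.j its boundary
stage w2: inputs (x3, x4, x2), connectivity {out.1} {out.2, out.3, x3.1, x3.2} {x2.1} {x2.2} {x2.3} {x3.3} {x4.1} {x4.2} {x4.3}, out.j its boundary
stage w3: inputs (x1, x3, x4, x2), connectivity {out.1, out.3, x1.3} {out.2} {x1.1, x3.1, x3.2} {x1.2} {x2.1} {x2.2} {x2.3} {x3.3} {x4.1} {x4.2} {x4.3}, out.j its boundary


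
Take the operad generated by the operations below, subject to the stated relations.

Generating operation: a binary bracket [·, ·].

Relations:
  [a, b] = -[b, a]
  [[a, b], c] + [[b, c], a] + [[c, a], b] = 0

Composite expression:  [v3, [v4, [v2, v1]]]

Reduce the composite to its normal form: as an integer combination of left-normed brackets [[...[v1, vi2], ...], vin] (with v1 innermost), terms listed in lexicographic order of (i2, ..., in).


-[[[v1, v2], v4], v3]

A multilinear Lie element is pinned by v1-initial words (v1 innermost).
Composite bracket: [v3, [v4, [v2, v1]]]
Applying ab - ba throughout gives 8 signed words (2^3 = 8).
Coefficients come from the v1-initial words:
  from v1v2v4v3, sign -1: term -[[[v1, v2], v4], v3]


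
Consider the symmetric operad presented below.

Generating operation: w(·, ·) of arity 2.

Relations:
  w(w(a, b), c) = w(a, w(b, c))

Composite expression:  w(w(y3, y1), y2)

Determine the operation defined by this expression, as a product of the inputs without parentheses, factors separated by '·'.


y3 · y1 · y2

The w-tree's shape is irrelevant; the y-reading-order decides.
w(y3, y1) flattens to y3 · y1
w(w(y3, y1), y2) flattens to y3 · y1 · y2


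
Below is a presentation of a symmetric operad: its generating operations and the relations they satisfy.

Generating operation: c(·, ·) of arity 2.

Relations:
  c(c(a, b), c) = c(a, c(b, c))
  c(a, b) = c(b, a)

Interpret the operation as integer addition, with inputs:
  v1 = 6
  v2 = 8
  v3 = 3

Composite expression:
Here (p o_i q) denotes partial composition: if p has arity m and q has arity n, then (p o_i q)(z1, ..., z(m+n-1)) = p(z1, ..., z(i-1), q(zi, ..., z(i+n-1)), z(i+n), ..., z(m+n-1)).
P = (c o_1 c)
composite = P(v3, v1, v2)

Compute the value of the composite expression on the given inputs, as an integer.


17

c(v3, v1) = 9
c(c(v3, v1), v2) = 17


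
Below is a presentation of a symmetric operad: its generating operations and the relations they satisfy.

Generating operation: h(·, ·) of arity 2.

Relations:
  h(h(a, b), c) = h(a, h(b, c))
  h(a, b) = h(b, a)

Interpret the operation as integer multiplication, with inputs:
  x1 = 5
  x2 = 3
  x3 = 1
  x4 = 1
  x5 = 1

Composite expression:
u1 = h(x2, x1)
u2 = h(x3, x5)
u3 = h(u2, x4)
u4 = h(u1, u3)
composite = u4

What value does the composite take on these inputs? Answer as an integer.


h(x2, x1) = 15
h(x3, x5) = 1
h(h(x3, x5), x4) = 1
h(h(x2, x1), h(h(x3, x5), x4)) = 15

15


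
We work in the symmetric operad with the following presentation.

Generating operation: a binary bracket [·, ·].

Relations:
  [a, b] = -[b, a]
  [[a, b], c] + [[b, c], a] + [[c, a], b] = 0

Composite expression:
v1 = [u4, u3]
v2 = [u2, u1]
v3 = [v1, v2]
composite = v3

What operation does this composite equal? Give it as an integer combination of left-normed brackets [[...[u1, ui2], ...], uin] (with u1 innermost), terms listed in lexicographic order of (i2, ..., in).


-[[[u1, u2], u3], u4] + [[[u1, u2], u4], u3]

Skip Jacobi rewriting: expand, keep u1-initial words, read off terms.
Composite bracket: [[u4, u3], [u2, u1]]
Each bracket splits as ab - ba, giving 8 signed words (2^3 = 8).
Keep just the words that open with u1:
  u1u2u3u4 appears with sign -1, giving the term -[[[u1, u2], u3], u4]
  u1u2u4u3 appears with sign +1, giving the term +[[[u1, u2], u4], u3]


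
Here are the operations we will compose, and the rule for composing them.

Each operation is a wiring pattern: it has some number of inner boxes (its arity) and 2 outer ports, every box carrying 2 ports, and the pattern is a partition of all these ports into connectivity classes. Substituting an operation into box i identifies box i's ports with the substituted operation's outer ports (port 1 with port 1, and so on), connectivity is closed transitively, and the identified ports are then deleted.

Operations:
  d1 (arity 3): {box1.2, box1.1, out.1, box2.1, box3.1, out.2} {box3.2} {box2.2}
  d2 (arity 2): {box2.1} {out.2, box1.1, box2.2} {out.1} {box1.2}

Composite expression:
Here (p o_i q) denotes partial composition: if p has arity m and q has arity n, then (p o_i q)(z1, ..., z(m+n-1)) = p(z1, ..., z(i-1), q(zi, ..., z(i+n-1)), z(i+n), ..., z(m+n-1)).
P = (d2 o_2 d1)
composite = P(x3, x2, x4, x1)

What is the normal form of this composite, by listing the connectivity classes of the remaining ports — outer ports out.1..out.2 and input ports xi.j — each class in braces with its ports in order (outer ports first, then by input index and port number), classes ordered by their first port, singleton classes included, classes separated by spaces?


{out.1} {out.2, x1.1, x2.1, x2.2, x3.1, x4.1} {x1.2} {x3.2} {x4.2}


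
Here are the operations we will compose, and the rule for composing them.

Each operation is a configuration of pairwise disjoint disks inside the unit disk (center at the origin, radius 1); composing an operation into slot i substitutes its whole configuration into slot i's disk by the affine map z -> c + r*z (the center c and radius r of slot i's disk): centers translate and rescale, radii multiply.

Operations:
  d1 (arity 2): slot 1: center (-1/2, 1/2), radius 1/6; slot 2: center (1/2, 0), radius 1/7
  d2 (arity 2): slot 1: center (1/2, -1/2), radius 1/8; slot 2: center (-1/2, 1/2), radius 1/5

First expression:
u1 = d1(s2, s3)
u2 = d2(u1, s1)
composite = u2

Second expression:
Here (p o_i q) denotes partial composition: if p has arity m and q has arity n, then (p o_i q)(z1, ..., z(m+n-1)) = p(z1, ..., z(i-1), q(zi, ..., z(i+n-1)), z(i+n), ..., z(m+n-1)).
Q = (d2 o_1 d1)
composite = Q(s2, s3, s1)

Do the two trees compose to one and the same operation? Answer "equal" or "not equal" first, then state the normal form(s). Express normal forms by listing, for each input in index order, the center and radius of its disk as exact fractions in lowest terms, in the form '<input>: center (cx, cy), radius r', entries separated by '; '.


Normal form of the first expression: s1: center (-1/2, 1/2), radius 1/5; s2: center (7/16, -7/16), radius 1/48; s3: center (9/16, -1/2), radius 1/56
Normal form of the second expression: s1: center (-1/2, 1/2), radius 1/5; s2: center (7/16, -7/16), radius 1/48; s3: center (9/16, -1/2), radius 1/56
Both agree, so they are equal.

equal; both compose to s1: center (-1/2, 1/2), radius 1/5; s2: center (7/16, -7/16), radius 1/48; s3: center (9/16, -1/2), radius 1/56


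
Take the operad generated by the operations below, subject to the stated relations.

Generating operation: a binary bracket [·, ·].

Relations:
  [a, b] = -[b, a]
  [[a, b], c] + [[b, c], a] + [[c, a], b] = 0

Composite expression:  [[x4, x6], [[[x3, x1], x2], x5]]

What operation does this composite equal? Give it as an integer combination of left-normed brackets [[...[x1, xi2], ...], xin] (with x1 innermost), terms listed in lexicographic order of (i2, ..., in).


[[[[[x1, x3], x2], x5], x4], x6] - [[[[[x1, x3], x2], x5], x6], x4]

Expand each bracket as ab - ba; the x1-initial words give the coefficients.
Composite bracket: [[x4, x6], [[[x3, x1], x2], x5]]
Each bracket splits as ab - ba, giving 32 signed words (2^5 = 32).
Keep just the words that open with x1:
  the word x1x3x2x5x4x6 carries sign +1 and contributes +[[[[[x1, x3], x2], x5], x4], x6]
  the word x1x3x2x5x6x4 carries sign -1 and contributes -[[[[[x1, x3], x2], x5], x6], x4]


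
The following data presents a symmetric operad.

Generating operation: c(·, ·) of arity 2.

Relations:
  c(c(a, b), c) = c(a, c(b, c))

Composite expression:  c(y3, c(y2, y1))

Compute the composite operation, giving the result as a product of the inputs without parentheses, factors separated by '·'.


Associativity of c dissolves the nesting; only the y-input order survives.
c(y2, y1) flattens to y2 · y1
c(y3, c(y2, y1)) flattens to y3 · y2 · y1

y3 · y2 · y1


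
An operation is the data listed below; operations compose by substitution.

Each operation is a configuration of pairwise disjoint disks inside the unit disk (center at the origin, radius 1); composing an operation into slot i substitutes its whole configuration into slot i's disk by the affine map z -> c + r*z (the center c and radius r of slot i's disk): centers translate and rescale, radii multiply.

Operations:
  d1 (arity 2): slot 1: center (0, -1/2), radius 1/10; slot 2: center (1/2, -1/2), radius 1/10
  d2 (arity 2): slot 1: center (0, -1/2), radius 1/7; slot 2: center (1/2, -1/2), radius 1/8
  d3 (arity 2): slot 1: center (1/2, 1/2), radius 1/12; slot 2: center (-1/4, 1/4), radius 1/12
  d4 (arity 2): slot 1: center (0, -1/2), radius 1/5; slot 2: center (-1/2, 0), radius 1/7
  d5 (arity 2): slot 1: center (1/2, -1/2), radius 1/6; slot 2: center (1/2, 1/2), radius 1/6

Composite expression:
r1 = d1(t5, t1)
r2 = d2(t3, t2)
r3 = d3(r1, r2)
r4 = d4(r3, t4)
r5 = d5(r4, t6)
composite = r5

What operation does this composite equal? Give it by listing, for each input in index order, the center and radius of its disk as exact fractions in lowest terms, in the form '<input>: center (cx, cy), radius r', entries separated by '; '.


t1: center (373/720, -409/720), radius 1/3600; t2: center (71/144, -83/144), radius 1/2880; t3: center (59/120, -83/144), radius 1/2520; t4: center (5/12, -1/2), radius 1/42; t5: center (31/60, -409/720), radius 1/3600; t6: center (1/2, 1/2), radius 1/6

Nesting under d5 composes maps z -> c + r*z down each t-path.
t5: after 4 affine steps, its disk has center (31/60, -409/720), radius 1/3600
t1: after 4 affine steps, its disk has center (373/720, -409/720), radius 1/3600
t3: after 4 affine steps, its disk has center (59/120, -83/144), radius 1/2520
t2: after 4 affine steps, its disk has center (71/144, -83/144), radius 1/2880
t4: after 2 affine steps, its disk has center (5/12, -1/2), radius 1/42
t6: after 1 affine step, its disk has center (1/2, 1/2), radius 1/6


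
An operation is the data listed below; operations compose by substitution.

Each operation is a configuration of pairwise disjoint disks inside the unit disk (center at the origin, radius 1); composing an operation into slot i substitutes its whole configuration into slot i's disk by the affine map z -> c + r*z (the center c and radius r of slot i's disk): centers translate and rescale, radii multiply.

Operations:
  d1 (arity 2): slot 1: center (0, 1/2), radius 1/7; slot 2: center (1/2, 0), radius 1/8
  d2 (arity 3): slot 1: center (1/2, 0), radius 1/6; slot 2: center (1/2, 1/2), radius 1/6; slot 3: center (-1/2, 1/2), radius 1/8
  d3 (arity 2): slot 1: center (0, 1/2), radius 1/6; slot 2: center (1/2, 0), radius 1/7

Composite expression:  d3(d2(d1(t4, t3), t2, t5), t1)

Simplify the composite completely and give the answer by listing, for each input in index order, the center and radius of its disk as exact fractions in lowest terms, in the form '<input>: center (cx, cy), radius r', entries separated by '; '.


t1: center (1/2, 0), radius 1/7; t2: center (1/12, 7/12), radius 1/36; t3: center (7/72, 1/2), radius 1/288; t4: center (1/12, 37/72), radius 1/252; t5: center (-1/12, 7/12), radius 1/48


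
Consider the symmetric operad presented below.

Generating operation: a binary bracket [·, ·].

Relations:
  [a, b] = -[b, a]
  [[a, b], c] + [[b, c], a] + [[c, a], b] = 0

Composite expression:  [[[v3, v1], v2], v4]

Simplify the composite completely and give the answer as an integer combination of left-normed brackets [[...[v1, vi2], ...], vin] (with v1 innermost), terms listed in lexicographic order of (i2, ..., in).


-[[[v1, v3], v2], v4]

Antisymmetry and Jacobi reduce to v1-anchored left-normed brackets.
Composite bracket: [[[v3, v1], v2], v4]
Expanding via [a, b] = ab - ba: 8 signed words (2^3 = 8).
Coefficients come from the v1-initial words:
  from v1v3v2v4, sign -1: term -[[[v1, v3], v2], v4]


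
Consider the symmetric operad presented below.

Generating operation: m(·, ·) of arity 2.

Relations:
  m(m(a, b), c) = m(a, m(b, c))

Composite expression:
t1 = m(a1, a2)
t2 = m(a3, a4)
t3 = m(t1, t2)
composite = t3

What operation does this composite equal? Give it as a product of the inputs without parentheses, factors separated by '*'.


a1 * a2 * a3 * a4


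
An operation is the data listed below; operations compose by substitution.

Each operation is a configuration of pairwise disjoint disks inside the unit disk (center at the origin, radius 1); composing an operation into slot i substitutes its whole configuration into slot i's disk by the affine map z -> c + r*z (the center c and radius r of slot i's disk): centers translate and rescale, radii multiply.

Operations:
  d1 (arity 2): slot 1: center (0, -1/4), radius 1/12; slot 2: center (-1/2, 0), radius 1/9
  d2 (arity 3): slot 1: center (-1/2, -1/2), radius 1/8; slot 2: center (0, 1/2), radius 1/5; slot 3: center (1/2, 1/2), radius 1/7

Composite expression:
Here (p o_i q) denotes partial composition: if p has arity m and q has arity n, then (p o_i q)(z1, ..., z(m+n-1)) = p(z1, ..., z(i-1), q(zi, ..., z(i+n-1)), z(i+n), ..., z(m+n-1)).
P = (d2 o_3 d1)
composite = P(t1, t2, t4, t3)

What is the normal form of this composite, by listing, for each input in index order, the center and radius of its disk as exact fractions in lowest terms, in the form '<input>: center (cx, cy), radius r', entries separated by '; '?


t1: center (-1/2, -1/2), radius 1/8; t2: center (0, 1/2), radius 1/5; t3: center (3/7, 1/2), radius 1/63; t4: center (1/2, 13/28), radius 1/84

Only the slot chain above each t matters under d2; compose those maps.
input t1: composing its 1 substitution step yields center (-1/2, -1/2), radius 1/8
input t2: composing its 1 substitution step yields center (0, 1/2), radius 1/5
input t4: composing its 2 substitution steps yields center (1/2, 13/28), radius 1/84
input t3: composing its 2 substitution steps yields center (3/7, 1/2), radius 1/63


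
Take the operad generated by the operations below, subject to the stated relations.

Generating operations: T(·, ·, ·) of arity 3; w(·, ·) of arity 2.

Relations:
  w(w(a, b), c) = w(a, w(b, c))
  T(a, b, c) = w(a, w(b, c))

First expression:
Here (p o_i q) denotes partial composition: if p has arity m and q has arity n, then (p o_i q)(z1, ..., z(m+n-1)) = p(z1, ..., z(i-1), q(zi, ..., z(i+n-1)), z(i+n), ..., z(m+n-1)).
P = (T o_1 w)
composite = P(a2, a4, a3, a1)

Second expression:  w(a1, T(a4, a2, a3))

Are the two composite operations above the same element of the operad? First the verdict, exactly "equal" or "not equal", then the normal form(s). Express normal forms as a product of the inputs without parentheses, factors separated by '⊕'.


not equal — first a2 ⊕ a4 ⊕ a3 ⊕ a1, second a1 ⊕ a4 ⊕ a2 ⊕ a3

The first expression, normalized: a2 ⊕ a4 ⊕ a3 ⊕ a1
The second expression, normalized: a1 ⊕ a4 ⊕ a2 ⊕ a3
The forms do not match — not equal.


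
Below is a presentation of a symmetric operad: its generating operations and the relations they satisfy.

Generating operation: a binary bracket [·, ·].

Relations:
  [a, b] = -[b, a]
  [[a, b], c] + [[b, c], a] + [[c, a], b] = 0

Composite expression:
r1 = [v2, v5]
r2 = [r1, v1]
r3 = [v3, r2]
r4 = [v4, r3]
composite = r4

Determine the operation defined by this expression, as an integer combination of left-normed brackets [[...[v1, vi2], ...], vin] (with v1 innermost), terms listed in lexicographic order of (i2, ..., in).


-[[[[v1, v2], v5], v3], v4] + [[[[v1, v5], v2], v3], v4]

Skip Jacobi rewriting: expand, keep v1-initial words, read off terms.
Composite bracket: [v4, [v3, [[v2, v5], v1]]]
Full expansion: 16 signed words from ab - ba (2^4 = 16).
Collect the words opening with v1:
  word v1v2v5v3v4 has sign -1, contributing -[[[[v1, v2], v5], v3], v4]
  word v1v5v2v3v4 has sign +1, contributing +[[[[v1, v5], v2], v3], v4]


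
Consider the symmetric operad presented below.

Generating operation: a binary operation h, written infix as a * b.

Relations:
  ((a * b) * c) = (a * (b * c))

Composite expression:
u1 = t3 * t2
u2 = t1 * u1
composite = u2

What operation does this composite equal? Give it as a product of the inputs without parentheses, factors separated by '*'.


t1 * t3 * t2


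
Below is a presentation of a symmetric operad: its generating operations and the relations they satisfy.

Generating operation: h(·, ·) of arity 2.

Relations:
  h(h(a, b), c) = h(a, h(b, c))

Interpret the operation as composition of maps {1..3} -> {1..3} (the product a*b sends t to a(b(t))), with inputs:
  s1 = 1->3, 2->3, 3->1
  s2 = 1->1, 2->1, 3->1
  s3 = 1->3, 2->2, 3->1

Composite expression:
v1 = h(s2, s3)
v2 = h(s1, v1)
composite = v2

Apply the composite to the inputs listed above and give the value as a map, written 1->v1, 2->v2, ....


1->3, 2->3, 3->3

h(s2, s3) = 1->1, 2->1, 3->1
h(s1, h(s2, s3)) = 1->3, 2->3, 3->3


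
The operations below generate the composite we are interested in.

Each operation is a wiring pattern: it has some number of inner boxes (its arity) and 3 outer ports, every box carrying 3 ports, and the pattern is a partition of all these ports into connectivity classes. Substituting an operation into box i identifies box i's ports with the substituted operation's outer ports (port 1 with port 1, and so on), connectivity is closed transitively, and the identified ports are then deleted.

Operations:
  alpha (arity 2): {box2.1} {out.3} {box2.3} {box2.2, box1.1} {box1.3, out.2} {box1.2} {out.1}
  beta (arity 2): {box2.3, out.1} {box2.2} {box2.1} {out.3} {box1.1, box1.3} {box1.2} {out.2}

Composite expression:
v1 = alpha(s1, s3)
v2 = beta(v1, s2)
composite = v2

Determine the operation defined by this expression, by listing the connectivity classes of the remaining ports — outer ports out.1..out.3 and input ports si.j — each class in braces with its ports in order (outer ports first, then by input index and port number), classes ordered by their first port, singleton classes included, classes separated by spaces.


{out.1, s2.3} {out.2} {out.3} {s1.1, s3.2} {s1.2} {s1.3} {s2.1} {s2.2} {s3.1} {s3.3}

Reachability decides: close wires over beta-identified ports.
alpha over (s1, s3) gives {out.1} {out.2, s1.3} {out.3} {s1.1, s3.2} {s1.2} {s3.1} {s3.3}, out.j being that stage's outer ports
beta over (s1, s3, s2) gives {out.1, s2.3} {out.2} {out.3} {s1.1, s3.2} {s1.2} {s1.3} {s2.1} {s2.2} {s3.1} {s3.3}, out.j being that stage's outer ports


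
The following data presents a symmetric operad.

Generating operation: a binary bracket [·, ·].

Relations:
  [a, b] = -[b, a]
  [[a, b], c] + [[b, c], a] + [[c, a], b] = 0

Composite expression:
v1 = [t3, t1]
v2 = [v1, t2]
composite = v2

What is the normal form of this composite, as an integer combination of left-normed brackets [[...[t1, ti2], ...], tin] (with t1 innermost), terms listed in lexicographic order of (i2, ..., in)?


Skip Jacobi rewriting: expand, keep t1-initial words, read off terms.
Composite bracket: [[t3, t1], t2]
Expanding via [a, b] = ab - ba: 4 signed words (2^2 = 4).
Words beginning with t1 determine it all:
  the word t1t3t2 carries sign -1 and contributes -[[t1, t3], t2]

-[[t1, t3], t2]


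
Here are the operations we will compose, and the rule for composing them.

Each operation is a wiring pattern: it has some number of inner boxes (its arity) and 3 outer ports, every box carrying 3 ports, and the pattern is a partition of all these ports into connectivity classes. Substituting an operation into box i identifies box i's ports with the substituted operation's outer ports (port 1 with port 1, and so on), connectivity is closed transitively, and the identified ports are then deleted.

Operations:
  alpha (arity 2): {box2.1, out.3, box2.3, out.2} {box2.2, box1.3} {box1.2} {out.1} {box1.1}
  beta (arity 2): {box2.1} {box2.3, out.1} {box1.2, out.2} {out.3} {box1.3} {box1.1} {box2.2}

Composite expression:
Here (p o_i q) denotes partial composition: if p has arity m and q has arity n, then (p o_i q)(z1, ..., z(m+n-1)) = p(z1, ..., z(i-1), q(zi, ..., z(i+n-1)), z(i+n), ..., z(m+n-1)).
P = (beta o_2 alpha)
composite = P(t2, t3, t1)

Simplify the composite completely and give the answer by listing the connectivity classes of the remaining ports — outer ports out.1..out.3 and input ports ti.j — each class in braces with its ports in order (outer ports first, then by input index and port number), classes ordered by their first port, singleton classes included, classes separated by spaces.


{out.1, t1.1, t1.3} {out.2, t2.2} {out.3} {t1.2, t3.3} {t2.1} {t2.3} {t3.1} {t3.2}

Connectivity passes through glued beta-boundaries; trace each wire chain.
through alpha, on inputs (t3, t1): {out.1} {out.2, out.3, t1.1, t1.3} {t1.2, t3.3} {t3.1} {t3.2} (out.j = stage outer ports)
through beta, on inputs (t2, t3, t1): {out.1, t1.1, t1.3} {out.2, t2.2} {out.3} {t1.2, t3.3} {t2.1} {t2.3} {t3.1} {t3.2} (out.j = stage outer ports)


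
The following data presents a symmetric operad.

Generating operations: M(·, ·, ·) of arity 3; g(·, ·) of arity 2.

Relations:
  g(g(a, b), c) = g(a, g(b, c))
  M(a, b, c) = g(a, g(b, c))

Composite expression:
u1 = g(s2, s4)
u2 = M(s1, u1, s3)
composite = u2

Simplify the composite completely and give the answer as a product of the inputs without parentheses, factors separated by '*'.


Every regrouping of M is equal, so read the s-inputs in written order.
g(s2, s4) flattens to s2 * s4
M(s1, g(s2, s4), s3) flattens to s1 * s2 * s4 * s3

s1 * s2 * s4 * s3


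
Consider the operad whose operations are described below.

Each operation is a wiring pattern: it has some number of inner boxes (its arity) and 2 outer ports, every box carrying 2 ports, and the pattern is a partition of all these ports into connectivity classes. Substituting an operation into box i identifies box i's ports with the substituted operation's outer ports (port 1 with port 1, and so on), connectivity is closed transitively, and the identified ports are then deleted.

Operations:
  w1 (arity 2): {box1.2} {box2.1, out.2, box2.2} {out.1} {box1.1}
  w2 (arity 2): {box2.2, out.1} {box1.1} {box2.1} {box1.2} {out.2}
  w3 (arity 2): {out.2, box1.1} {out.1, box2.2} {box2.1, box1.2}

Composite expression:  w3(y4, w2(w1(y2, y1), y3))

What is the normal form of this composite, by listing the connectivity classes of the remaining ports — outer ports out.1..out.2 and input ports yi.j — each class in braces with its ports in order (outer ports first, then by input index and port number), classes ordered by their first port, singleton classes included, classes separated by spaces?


Reachability decides: close wires over w3-identified ports.
composing w1 on (y2, y1), with out.j its own outer ports: {out.1} {out.2, y1.1, y1.2} {y2.1} {y2.2}
composing w2 on (y2, y1, y3), with out.j its own outer ports: {out.1, y3.2} {out.2} {y1.1, y1.2} {y2.1} {y2.2} {y3.1}
composing w3 on (y4, y2, y1, y3), with out.j its own outer ports: {out.1} {out.2, y4.1} {y1.1, y1.2} {y2.1} {y2.2} {y3.1} {y3.2, y4.2}

{out.1} {out.2, y4.1} {y1.1, y1.2} {y2.1} {y2.2} {y3.1} {y3.2, y4.2}


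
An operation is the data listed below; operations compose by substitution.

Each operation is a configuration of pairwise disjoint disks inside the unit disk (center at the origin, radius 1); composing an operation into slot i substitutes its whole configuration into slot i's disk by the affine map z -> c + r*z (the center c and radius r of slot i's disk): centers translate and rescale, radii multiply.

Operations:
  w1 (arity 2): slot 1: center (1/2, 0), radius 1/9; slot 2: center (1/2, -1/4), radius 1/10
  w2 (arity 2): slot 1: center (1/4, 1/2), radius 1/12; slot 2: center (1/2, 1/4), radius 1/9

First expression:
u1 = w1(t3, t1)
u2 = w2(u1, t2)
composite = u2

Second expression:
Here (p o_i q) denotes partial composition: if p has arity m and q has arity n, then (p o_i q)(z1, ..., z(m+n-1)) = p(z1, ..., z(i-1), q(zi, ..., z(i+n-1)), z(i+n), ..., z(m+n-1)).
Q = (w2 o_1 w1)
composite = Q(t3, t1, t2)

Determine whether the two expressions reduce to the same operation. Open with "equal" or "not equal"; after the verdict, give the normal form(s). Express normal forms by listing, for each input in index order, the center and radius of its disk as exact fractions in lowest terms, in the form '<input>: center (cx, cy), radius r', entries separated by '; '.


Normal form of the first expression: t1: center (7/24, 23/48), radius 1/120; t2: center (1/2, 1/4), radius 1/9; t3: center (7/24, 1/2), radius 1/108
Normal form of the second expression: t1: center (7/24, 23/48), radius 1/120; t2: center (1/2, 1/4), radius 1/9; t3: center (7/24, 1/2), radius 1/108
The normal forms match — equal.

equal — both sides give t1: center (7/24, 23/48), radius 1/120; t2: center (1/2, 1/4), radius 1/9; t3: center (7/24, 1/2), radius 1/108


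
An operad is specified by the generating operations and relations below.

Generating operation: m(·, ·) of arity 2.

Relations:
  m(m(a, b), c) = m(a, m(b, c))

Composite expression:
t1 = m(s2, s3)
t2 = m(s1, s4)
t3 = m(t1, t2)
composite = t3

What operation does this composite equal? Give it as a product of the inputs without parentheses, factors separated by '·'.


s2 · s3 · s1 · s4

Under associativity of m, the answer is the s's in reading order.
m(s2, s3) flattens to s2 · s3
m(s1, s4) flattens to s1 · s4
m(m(s2, s3), m(s1, s4)) flattens to s2 · s3 · s1 · s4


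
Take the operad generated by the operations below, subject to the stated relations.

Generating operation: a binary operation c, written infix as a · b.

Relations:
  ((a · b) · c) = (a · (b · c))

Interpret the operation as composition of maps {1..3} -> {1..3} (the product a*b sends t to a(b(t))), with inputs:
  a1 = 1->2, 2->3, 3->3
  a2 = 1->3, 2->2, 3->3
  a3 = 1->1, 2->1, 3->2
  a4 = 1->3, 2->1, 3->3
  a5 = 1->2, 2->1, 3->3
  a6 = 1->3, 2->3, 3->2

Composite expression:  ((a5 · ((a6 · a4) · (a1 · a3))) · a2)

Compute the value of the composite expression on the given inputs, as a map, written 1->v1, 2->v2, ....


1->1, 2->3, 3->1

(a6 · a4) = 1->2, 2->3, 3->2
(a1 · a3) = 1->2, 2->2, 3->3
((a6 · a4) · (a1 · a3)) = 1->3, 2->3, 3->2
(a5 · ((a6 · a4) · (a1 · a3))) = 1->3, 2->3, 3->1
((a5 · ((a6 · a4) · (a1 · a3))) · a2) = 1->1, 2->3, 3->1


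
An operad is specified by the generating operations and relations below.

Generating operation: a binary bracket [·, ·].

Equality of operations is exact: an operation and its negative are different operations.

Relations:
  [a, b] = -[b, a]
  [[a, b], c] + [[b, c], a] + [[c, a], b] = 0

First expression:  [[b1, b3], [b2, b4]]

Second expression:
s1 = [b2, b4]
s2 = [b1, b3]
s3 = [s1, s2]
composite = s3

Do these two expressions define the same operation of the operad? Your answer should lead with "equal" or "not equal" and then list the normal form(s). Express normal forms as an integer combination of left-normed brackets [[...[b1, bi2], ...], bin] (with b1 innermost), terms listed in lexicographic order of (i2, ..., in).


The first expression, normalized: [[[b1, b3], b2], b4] - [[[b1, b3], b4], b2]
The second expression, normalized: -[[[b1, b3], b2], b4] + [[[b1, b3], b4], b2]
They disagree, so not equal.

not equal: they reduce to [[[b1, b3], b2], b4] - [[[b1, b3], b4], b2] and -[[[b1, b3], b2], b4] + [[[b1, b3], b4], b2]


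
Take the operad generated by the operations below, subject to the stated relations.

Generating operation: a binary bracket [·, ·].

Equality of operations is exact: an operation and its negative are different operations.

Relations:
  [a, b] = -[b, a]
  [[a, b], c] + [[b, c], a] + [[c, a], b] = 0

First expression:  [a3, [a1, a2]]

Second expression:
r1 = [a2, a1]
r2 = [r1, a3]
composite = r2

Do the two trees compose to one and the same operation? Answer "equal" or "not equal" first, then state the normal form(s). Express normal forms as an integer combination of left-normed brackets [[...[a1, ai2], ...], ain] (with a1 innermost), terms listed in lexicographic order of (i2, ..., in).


equal; both compose to -[[a1, a2], a3]


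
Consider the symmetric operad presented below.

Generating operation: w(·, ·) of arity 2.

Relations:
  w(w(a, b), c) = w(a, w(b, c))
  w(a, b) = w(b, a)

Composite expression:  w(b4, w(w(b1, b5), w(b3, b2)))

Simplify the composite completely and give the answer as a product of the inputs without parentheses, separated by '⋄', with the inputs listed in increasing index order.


b1 ⋄ b2 ⋄ b3 ⋄ b4 ⋄ b5

Reordering under w is free, so list the b-inputs canonically.
w(b1, b5) spells out as b1 ⋄ b5
w(b3, b2) spells out as b3 ⋄ b2
w(w(b1, b5), w(b3, b2)) spells out as b1 ⋄ b5 ⋄ b3 ⋄ b2
w(b4, w(w(b1, b5), w(b3, b2))) spells out as b4 ⋄ b1 ⋄ b5 ⋄ b3 ⋄ b2
sorting the factors by input index: b1 ⋄ b2 ⋄ b3 ⋄ b4 ⋄ b5


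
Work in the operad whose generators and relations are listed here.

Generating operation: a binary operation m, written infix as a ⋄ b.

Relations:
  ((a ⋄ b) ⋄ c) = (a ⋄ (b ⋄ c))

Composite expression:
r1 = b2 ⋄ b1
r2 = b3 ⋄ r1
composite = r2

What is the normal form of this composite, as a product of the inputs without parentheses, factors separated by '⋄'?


b3 ⋄ b2 ⋄ b1

The m-tree's shape is irrelevant; the b-reading-order decides.
(b2 ⋄ b1) reduces to b2 ⋄ b1
(b3 ⋄ (b2 ⋄ b1)) reduces to b3 ⋄ b2 ⋄ b1


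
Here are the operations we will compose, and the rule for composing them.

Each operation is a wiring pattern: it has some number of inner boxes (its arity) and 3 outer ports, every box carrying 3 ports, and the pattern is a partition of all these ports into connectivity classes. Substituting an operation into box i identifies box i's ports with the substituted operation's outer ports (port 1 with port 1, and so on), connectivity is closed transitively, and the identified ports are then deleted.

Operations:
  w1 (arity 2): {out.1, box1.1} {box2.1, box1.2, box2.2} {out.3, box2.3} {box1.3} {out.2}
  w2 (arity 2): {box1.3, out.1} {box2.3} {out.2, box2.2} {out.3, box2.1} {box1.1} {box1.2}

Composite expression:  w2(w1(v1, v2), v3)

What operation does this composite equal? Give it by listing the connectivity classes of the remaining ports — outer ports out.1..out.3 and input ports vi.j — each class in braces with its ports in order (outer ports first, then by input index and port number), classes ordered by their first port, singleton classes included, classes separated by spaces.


{out.1, v2.3} {out.2, v3.2} {out.3, v3.1} {v1.1} {v1.2, v2.1, v2.2} {v1.3} {v3.3}


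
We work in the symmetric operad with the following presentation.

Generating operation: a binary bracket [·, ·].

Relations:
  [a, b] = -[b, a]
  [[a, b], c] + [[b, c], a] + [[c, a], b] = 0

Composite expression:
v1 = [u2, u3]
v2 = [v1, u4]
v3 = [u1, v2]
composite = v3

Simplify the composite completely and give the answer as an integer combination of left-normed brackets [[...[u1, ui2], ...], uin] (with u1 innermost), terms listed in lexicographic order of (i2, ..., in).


[[[u1, u2], u3], u4] - [[[u1, u3], u2], u4] - [[[u1, u4], u2], u3] + [[[u1, u4], u3], u2]

Antisymmetry and Jacobi reduce to u1-anchored left-normed brackets.
Composite bracket: [u1, [[u2, u3], u4]]
Expanding via [a, b] = ab - ba: 8 signed words (2^3 = 8).
Only words starting with u1 matter:
  sign of u1u2u3u4 is +1, so it contributes +[[[u1, u2], u3], u4]
  sign of u1u3u2u4 is -1, so it contributes -[[[u1, u3], u2], u4]
  sign of u1u4u2u3 is -1, so it contributes -[[[u1, u4], u2], u3]
  sign of u1u4u3u2 is +1, so it contributes +[[[u1, u4], u3], u2]


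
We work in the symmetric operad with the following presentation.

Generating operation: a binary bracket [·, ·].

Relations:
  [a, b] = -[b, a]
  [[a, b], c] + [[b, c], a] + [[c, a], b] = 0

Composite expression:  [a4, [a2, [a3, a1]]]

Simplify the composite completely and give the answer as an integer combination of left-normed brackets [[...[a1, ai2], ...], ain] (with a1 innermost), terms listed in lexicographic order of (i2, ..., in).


Expand each bracket as ab - ba; the a1-initial words give the coefficients.
Composite bracket: [a4, [a2, [a3, a1]]]
Full expansion: 8 signed words from ab - ba (2^3 = 8).
Only words starting with a1 matter:
  sign of a1a3a2a4 is -1, so it contributes -[[[a1, a3], a2], a4]

-[[[a1, a3], a2], a4]


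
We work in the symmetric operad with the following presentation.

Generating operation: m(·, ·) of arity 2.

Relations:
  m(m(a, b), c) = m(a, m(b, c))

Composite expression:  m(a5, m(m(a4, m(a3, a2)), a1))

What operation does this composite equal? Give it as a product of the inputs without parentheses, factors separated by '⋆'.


a5 ⋆ a4 ⋆ a3 ⋆ a2 ⋆ a1

All parenthesizations of m agree; list the a-inputs left to right.
m(a3, a2) collapses to a3 ⋆ a2
m(a4, m(a3, a2)) collapses to a4 ⋆ a3 ⋆ a2
m(m(a4, m(a3, a2)), a1) collapses to a4 ⋆ a3 ⋆ a2 ⋆ a1
m(a5, m(m(a4, m(a3, a2)), a1)) collapses to a5 ⋆ a4 ⋆ a3 ⋆ a2 ⋆ a1


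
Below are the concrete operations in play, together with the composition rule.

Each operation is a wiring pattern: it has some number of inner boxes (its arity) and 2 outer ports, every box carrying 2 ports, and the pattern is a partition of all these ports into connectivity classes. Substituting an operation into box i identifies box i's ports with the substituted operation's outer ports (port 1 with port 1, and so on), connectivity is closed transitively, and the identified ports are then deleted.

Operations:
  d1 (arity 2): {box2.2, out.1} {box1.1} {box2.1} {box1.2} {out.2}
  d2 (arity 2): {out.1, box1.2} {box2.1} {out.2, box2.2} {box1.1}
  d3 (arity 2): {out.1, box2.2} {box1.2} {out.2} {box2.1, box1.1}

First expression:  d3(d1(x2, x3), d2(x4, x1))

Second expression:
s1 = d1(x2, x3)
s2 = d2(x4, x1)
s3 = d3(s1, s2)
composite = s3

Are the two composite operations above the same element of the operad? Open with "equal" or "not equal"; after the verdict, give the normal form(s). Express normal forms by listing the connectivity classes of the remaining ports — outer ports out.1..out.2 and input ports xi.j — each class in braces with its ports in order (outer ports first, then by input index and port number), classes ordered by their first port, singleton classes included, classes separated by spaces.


The first expression, normalized: {out.1, x1.2} {out.2} {x1.1} {x2.1} {x2.2} {x3.1} {x3.2, x4.2} {x4.1}
The second expression, normalized: {out.1, x1.2} {out.2} {x1.1} {x2.1} {x2.2} {x3.1} {x3.2, x4.2} {x4.1}
Same normal form: equal.

equal: each reduces to {out.1, x1.2} {out.2} {x1.1} {x2.1} {x2.2} {x3.1} {x3.2, x4.2} {x4.1}


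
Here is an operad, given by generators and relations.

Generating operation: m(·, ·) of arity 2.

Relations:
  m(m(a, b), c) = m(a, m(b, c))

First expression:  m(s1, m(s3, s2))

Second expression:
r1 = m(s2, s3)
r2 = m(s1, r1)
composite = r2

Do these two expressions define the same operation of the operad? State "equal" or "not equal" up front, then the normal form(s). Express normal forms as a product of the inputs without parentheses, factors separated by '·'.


not equal: they reduce to s1 · s3 · s2 and s1 · s2 · s3

Reducing the first expression gives s1 · s3 · s2
Reducing the second expression gives s1 · s2 · s3
The normal forms differ: not equal.


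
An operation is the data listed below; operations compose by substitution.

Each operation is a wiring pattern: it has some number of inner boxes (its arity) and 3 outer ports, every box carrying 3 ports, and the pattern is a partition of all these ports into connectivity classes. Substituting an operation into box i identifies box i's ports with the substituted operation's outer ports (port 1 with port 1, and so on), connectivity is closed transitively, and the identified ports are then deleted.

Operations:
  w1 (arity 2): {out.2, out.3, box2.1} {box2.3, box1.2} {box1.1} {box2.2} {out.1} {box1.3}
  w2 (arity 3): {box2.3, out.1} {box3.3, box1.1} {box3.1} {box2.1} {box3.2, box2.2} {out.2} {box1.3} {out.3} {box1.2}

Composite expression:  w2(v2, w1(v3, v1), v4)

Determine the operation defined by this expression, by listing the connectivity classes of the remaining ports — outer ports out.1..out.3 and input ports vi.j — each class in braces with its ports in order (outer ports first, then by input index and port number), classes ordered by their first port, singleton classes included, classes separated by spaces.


{out.1, v1.1, v4.2} {out.2} {out.3} {v1.2} {v1.3, v3.2} {v2.1, v4.3} {v2.2} {v2.3} {v3.1} {v3.3} {v4.1}


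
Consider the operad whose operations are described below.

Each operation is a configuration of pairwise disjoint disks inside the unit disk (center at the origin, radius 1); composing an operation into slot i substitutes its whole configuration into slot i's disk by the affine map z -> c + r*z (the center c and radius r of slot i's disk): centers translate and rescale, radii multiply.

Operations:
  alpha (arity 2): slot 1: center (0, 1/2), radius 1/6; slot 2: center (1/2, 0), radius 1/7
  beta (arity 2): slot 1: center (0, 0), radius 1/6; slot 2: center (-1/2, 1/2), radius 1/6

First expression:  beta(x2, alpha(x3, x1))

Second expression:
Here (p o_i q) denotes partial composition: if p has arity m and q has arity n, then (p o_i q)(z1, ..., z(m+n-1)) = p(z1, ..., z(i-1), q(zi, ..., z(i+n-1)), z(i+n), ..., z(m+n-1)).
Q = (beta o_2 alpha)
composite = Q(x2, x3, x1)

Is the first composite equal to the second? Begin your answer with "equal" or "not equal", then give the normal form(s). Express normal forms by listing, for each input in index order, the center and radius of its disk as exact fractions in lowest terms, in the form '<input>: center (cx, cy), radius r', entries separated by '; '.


equal; the common form is x1: center (-5/12, 1/2), radius 1/42; x2: center (0, 0), radius 1/6; x3: center (-1/2, 7/12), radius 1/36

Reducing the first expression gives x1: center (-5/12, 1/2), radius 1/42; x2: center (0, 0), radius 1/6; x3: center (-1/2, 7/12), radius 1/36
Reducing the second expression gives x1: center (-5/12, 1/2), radius 1/42; x2: center (0, 0), radius 1/6; x3: center (-1/2, 7/12), radius 1/36
Identical normal forms: equal.


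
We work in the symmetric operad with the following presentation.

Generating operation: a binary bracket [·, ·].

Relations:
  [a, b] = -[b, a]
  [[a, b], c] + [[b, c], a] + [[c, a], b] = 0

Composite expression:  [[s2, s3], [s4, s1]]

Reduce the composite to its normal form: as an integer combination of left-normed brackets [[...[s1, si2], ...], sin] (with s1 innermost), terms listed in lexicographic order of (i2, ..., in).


[[[s1, s4], s2], s3] - [[[s1, s4], s3], s2]

Left-normed coefficients sit on the s1-initial expansion words.
Composite bracket: [[s2, s3], [s4, s1]]
Applying ab - ba throughout gives 8 signed words (2^3 = 8).
Keep just the words that open with s1:
  from s1s4s2s3, sign +1: term +[[[s1, s4], s2], s3]
  from s1s4s3s2, sign -1: term -[[[s1, s4], s3], s2]
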